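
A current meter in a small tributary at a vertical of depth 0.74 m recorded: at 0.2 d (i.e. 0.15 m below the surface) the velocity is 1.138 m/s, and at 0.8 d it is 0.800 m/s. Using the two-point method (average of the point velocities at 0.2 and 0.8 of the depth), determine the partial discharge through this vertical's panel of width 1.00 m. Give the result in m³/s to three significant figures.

0.717 m³/s

v̄ = (1.138 + 0.800) / 2 = 0.9690 m/s
q = v̄ × d × w = 0.9690 × 0.74 × 1.00 = 0.7171 m³/s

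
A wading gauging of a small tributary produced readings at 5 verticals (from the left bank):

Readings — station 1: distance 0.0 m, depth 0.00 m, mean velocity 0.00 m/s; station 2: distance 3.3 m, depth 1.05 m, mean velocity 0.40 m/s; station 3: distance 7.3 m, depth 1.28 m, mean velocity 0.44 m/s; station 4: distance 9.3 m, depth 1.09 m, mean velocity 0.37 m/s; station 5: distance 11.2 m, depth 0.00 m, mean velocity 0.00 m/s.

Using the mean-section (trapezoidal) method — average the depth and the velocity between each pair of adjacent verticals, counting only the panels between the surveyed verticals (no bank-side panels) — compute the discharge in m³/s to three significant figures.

Panel 1-2: Δb = 3.3 m, d̄ = (0.00+1.05)/2 = 0.525, v̄ = (0.00+0.40)/2 = 0.2 → q = 3.3×0.525×0.2 = 0.3465 m³/s
Panel 2-3: Δb = 4 m, d̄ = (1.05+1.28)/2 = 1.165, v̄ = (0.40+0.44)/2 = 0.42 → q = 4×1.165×0.42 = 1.957 m³/s
Panel 3-4: Δb = 2 m, d̄ = (1.28+1.09)/2 = 1.185, v̄ = (0.44+0.37)/2 = 0.405 → q = 2×1.185×0.405 = 0.9599 m³/s
Panel 4-5: Δb = 1.9 m, d̄ = (1.09+0.00)/2 = 0.545, v̄ = (0.37+0.00)/2 = 0.185 → q = 1.9×0.545×0.185 = 0.1916 m³/s
Q = Σ q = 3.455 m³/s

3.46 m³/s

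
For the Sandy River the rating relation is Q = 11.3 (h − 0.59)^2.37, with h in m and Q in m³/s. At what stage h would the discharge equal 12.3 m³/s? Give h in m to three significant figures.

1.63 m

h − h₀ = (Q/C)^(1/b) = (12.3/11.3)^(1/2.37) = 1.036 m
h = 0.59 + 1.036 = 1.626 m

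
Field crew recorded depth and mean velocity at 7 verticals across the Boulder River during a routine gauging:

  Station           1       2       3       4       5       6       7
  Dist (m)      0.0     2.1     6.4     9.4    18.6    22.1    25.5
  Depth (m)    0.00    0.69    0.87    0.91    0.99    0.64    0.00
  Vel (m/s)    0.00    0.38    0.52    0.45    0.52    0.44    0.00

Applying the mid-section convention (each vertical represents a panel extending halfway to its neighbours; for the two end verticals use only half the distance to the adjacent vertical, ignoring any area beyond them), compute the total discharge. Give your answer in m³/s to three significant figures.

w_2 = (6.4 − 0.0)/2 = 3.2 m; q_2 = 0.38 × 0.69 × 3.2 = 0.8390 m³/s
w_3 = (9.4 − 2.1)/2 = 3.65 m; q_3 = 0.52 × 0.87 × 3.65 = 1.651 m³/s
w_4 = (18.6 − 6.4)/2 = 6.1 m; q_4 = 0.45 × 0.91 × 6.1 = 2.498 m³/s
w_5 = (22.1 − 9.4)/2 = 6.35 m; q_5 = 0.52 × 0.99 × 6.35 = 3.269 m³/s
w_6 = (25.5 − 18.6)/2 = 3.45 m; q_6 = 0.44 × 0.64 × 3.45 = 0.9715 m³/s
Stations 1, 7 contribute zero (depth or velocity is 0).
Q = Σ qᵢ = 9.229 m³/s

9.23 m³/s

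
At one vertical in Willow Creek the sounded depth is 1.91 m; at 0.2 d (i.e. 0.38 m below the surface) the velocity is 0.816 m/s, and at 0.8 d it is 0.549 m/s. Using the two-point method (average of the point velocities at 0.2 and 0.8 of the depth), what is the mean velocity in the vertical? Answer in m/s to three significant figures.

v̄ = (0.816 + 0.549) / 2 = 0.6825 m/s

0.683 m/s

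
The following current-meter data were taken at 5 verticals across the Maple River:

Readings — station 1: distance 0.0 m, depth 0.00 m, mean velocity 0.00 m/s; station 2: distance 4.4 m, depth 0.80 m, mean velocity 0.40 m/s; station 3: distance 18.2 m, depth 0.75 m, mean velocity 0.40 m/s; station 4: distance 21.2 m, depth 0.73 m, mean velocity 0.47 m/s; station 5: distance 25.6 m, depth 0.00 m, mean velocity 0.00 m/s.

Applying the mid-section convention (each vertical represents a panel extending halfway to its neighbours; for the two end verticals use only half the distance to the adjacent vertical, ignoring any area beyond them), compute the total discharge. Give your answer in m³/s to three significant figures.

w_2 = (18.2 − 0.0)/2 = 9.1 m; q_2 = 0.40 × 0.80 × 9.1 = 2.912 m³/s
w_3 = (21.2 − 4.4)/2 = 8.4 m; q_3 = 0.40 × 0.75 × 8.4 = 2.520 m³/s
w_4 = (25.6 − 18.2)/2 = 3.7 m; q_4 = 0.47 × 0.73 × 3.7 = 1.269 m³/s
Stations 1, 5 contribute zero (depth or velocity is 0).
Q = Σ qᵢ = 6.701 m³/s

6.70 m³/s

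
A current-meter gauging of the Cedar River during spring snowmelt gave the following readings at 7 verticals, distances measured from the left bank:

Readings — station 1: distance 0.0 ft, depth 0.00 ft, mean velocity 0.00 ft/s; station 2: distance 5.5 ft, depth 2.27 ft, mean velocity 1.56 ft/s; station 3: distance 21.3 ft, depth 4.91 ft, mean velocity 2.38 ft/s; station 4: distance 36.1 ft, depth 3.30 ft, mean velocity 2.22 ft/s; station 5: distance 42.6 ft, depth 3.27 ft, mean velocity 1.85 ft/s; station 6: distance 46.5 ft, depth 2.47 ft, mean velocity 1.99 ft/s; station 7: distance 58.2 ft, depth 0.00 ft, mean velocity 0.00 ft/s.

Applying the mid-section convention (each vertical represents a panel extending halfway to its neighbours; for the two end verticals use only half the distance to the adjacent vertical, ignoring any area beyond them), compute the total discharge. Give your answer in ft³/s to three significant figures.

w_2 = (21.3 − 0.0)/2 = 10.65 ft; q_2 = 1.56 × 2.27 × 10.65 = 37.71 ft³/s
w_3 = (36.1 − 5.5)/2 = 15.3 ft; q_3 = 2.38 × 4.91 × 15.3 = 178.8 ft³/s
w_4 = (42.6 − 21.3)/2 = 10.65 ft; q_4 = 2.22 × 3.30 × 10.65 = 78.02 ft³/s
w_5 = (46.5 − 36.1)/2 = 5.2 ft; q_5 = 1.85 × 3.27 × 5.2 = 31.46 ft³/s
w_6 = (58.2 − 42.6)/2 = 7.8 ft; q_6 = 1.99 × 2.47 × 7.8 = 38.34 ft³/s
Stations 1, 7 contribute zero (depth or velocity is 0).
Q = Σ qᵢ = 364.3 ft³/s

364 ft³/s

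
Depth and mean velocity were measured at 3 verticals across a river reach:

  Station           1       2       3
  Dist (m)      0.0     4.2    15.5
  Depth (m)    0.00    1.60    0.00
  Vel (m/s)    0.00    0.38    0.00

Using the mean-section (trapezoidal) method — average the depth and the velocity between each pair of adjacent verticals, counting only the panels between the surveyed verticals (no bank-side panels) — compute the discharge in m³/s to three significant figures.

Panel 1-2: Δb = 4.2 m, d̄ = (0.00+1.60)/2 = 0.8, v̄ = (0.00+0.38)/2 = 0.19 → q = 4.2×0.8×0.19 = 0.6384 m³/s
Panel 2-3: Δb = 11.3 m, d̄ = (1.60+0.00)/2 = 0.8, v̄ = (0.38+0.00)/2 = 0.19 → q = 11.3×0.8×0.19 = 1.718 m³/s
Q = Σ q = 2.356 m³/s

2.36 m³/s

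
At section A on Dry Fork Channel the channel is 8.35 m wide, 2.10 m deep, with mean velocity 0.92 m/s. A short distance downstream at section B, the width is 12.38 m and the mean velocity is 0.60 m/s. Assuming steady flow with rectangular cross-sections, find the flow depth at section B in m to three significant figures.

2.17 m

Q = A₁V₁ = (8.35×2.10) × 0.92 = 16.13 m³/s
d₂ = Q/(b₂ V₂) = 16.13/(12.38×0.60) = 2.172 m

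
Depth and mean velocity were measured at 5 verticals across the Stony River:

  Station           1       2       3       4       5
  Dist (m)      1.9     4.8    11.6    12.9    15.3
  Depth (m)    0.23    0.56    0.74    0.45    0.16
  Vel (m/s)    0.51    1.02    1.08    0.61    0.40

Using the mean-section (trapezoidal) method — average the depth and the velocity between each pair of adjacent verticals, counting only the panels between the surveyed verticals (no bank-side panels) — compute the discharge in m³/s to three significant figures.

Panel 1-2: Δb = 2.9 m, d̄ = (0.23+0.56)/2 = 0.395, v̄ = (0.51+1.02)/2 = 0.765 → q = 2.9×0.395×0.765 = 0.8763 m³/s
Panel 2-3: Δb = 6.8 m, d̄ = (0.56+0.74)/2 = 0.65, v̄ = (1.02+1.08)/2 = 1.05 → q = 6.8×0.65×1.05 = 4.641 m³/s
Panel 3-4: Δb = 1.3 m, d̄ = (0.74+0.45)/2 = 0.595, v̄ = (1.08+0.61)/2 = 0.845 → q = 1.3×0.595×0.845 = 0.6536 m³/s
Panel 4-5: Δb = 2.4 m, d̄ = (0.45+0.16)/2 = 0.305, v̄ = (0.61+0.40)/2 = 0.505 → q = 2.4×0.305×0.505 = 0.3697 m³/s
Q = Σ q = 6.541 m³/s

6.54 m³/s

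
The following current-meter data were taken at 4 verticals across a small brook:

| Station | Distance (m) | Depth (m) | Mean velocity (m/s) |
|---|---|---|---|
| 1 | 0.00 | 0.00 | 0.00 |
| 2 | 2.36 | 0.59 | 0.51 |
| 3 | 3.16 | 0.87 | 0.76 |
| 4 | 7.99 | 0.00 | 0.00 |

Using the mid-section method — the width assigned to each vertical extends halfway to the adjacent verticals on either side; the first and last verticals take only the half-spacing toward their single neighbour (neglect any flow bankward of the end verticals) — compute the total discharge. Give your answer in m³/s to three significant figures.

w_2 = (3.16 − 0.00)/2 = 1.58 m; q_2 = 0.51 × 0.59 × 1.58 = 0.4754 m³/s
w_3 = (7.99 − 2.36)/2 = 2.815 m; q_3 = 0.76 × 0.87 × 2.815 = 1.861 m³/s
Stations 1, 4 contribute zero (depth or velocity is 0).
Q = Σ qᵢ = 2.337 m³/s

2.34 m³/s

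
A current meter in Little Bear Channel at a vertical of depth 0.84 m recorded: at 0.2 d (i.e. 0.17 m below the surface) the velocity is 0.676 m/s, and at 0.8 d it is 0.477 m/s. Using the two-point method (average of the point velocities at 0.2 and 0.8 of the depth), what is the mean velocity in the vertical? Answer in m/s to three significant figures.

v̄ = (0.676 + 0.477) / 2 = 0.5765 m/s

0.577 m/s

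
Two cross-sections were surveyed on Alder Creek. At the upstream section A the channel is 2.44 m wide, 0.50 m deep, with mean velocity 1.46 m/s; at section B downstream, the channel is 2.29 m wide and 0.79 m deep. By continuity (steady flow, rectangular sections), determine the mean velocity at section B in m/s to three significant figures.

0.985 m/s

Q = A₁V₁ = (2.44×0.50) × 1.46 = 1.781 m³/s
A₂ = 2.29 × 0.79 = 1.809 m²
V₂ = Q/A₂ = 1.781/1.809 = 0.9846 m/s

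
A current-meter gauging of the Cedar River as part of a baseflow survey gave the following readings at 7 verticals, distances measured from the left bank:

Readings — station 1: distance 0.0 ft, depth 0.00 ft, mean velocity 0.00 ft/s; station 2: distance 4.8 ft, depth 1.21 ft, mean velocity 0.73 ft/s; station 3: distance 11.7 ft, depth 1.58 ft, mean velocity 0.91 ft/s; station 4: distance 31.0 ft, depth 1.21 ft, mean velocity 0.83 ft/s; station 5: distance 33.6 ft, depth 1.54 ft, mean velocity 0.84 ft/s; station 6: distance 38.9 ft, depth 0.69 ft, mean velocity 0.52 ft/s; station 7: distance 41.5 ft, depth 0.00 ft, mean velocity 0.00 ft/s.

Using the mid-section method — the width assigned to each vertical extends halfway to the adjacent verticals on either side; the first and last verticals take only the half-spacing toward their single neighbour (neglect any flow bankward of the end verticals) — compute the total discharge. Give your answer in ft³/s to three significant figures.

41.5 ft³/s

w_2 = (11.7 − 0.0)/2 = 5.85 ft; q_2 = 0.73 × 1.21 × 5.85 = 5.167 ft³/s
w_3 = (31.0 − 4.8)/2 = 13.1 ft; q_3 = 0.91 × 1.58 × 13.1 = 18.84 ft³/s
w_4 = (33.6 − 11.7)/2 = 10.95 ft; q_4 = 0.83 × 1.21 × 10.95 = 11.00 ft³/s
w_5 = (38.9 − 31.0)/2 = 3.95 ft; q_5 = 0.84 × 1.54 × 3.95 = 5.110 ft³/s
w_6 = (41.5 − 33.6)/2 = 3.95 ft; q_6 = 0.52 × 0.69 × 3.95 = 1.417 ft³/s
Stations 1, 7 contribute zero (depth or velocity is 0).
Q = Σ qᵢ = 41.53 ft³/s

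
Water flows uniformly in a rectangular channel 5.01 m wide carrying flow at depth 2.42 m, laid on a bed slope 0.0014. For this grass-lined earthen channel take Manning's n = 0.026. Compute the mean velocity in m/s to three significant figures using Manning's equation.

A = b·y = 5.01 × 2.42 = 12.12 m²
P = b + 2y = 5.01 + 2×2.42 = 9.850 m
R = A/P = 12.12/9.850 = 1.231 m
Q = (1/n)·A·R^(2/3)·S^(1/2) = (1/0.026) × 12.12 × 1.231^(2/3) × 0.0014^(1/2) = 20.04 m³/s
V = Q/A = 20.04/12.12 = 1.653 m/s

1.65 m/s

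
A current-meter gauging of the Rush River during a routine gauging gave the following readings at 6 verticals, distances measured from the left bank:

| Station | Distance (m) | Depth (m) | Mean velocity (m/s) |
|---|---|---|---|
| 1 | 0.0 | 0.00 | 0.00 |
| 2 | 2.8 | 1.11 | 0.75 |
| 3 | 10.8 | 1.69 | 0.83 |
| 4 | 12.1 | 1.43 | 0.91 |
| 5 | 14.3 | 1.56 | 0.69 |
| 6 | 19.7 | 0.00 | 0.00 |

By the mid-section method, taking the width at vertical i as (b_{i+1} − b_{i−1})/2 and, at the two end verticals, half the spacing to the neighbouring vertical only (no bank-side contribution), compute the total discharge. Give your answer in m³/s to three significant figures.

17.4 m³/s

w_2 = (10.8 − 0.0)/2 = 5.4 m; q_2 = 0.75 × 1.11 × 5.4 = 4.496 m³/s
w_3 = (12.1 − 2.8)/2 = 4.65 m; q_3 = 0.83 × 1.69 × 4.65 = 6.523 m³/s
w_4 = (14.3 − 10.8)/2 = 1.75 m; q_4 = 0.91 × 1.43 × 1.75 = 2.277 m³/s
w_5 = (19.7 − 12.1)/2 = 3.8 m; q_5 = 0.69 × 1.56 × 3.8 = 4.090 m³/s
Stations 1, 6 contribute zero (depth or velocity is 0).
Q = Σ qᵢ = 17.39 m³/s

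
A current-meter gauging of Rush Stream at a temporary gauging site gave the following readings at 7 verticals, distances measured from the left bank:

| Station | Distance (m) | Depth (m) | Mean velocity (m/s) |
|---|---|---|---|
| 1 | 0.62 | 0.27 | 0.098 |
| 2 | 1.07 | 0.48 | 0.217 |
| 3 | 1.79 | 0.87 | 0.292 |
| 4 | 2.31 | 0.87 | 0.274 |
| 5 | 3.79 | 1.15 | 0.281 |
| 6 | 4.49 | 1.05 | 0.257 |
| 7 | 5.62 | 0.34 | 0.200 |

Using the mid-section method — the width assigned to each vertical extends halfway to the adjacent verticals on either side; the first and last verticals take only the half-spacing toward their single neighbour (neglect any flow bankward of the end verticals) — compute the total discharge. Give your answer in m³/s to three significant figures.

1.10 m³/s

w_1 = (1.07 − 0.62)/2 = 0.225 m; q_1 = 0.098 × 0.27 × 0.225 = 0.005954 m³/s
w_2 = (1.79 − 0.62)/2 = 0.585 m; q_2 = 0.217 × 0.48 × 0.585 = 0.06093 m³/s
w_3 = (2.31 − 1.07)/2 = 0.62 m; q_3 = 0.292 × 0.87 × 0.62 = 0.1575 m³/s
w_4 = (3.79 − 1.79)/2 = 1 m; q_4 = 0.274 × 0.87 × 1 = 0.2384 m³/s
w_5 = (4.49 − 2.31)/2 = 1.09 m; q_5 = 0.281 × 1.15 × 1.09 = 0.3522 m³/s
w_6 = (5.62 − 3.79)/2 = 0.915 m; q_6 = 0.257 × 1.05 × 0.915 = 0.2469 m³/s
w_7 = (5.62 − 4.49)/2 = 0.565 m; q_7 = 0.200 × 0.34 × 0.565 = 0.03842 m³/s
Q = Σ qᵢ = 1.100 m³/s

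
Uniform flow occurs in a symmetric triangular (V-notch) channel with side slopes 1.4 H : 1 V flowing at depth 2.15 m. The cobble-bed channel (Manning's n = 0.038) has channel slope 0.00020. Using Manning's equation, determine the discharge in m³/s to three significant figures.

A = z·y² = 1.4×2.15² = 6.472 m²
P = 2y√(1+z²) = 2×2.15×√(1+1.4²) = 7.398 m
R = A/P = 6.472/7.398 = 0.8748 m
Q = (1/n)·A·R^(2/3)·S^(1/2) = (1/0.038) × 6.472 × 0.8748^(2/3) × 0.00020^(1/2) = 2.203 m³/s

2.20 m³/s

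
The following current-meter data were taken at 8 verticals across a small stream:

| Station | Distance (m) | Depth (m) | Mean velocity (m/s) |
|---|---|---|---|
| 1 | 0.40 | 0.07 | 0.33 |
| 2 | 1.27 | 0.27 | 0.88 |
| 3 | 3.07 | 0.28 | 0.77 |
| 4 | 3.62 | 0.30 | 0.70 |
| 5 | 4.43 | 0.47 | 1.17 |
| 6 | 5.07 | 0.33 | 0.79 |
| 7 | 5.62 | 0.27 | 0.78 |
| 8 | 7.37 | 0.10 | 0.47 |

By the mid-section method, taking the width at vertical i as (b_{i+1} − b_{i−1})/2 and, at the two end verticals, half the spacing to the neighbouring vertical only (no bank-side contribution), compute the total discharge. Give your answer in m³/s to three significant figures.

w_1 = (1.27 − 0.40)/2 = 0.435 m; q_1 = 0.33 × 0.07 × 0.435 = 0.01005 m³/s
w_2 = (3.07 − 0.40)/2 = 1.335 m; q_2 = 0.88 × 0.27 × 1.335 = 0.3172 m³/s
w_3 = (3.62 − 1.27)/2 = 1.175 m; q_3 = 0.77 × 0.28 × 1.175 = 0.2533 m³/s
w_4 = (4.43 − 3.07)/2 = 0.68 m; q_4 = 0.70 × 0.30 × 0.68 = 0.1428 m³/s
w_5 = (5.07 − 3.62)/2 = 0.725 m; q_5 = 1.17 × 0.47 × 0.725 = 0.3987 m³/s
w_6 = (5.62 − 4.43)/2 = 0.595 m; q_6 = 0.79 × 0.33 × 0.595 = 0.1551 m³/s
w_7 = (7.37 − 5.07)/2 = 1.15 m; q_7 = 0.78 × 0.27 × 1.15 = 0.2422 m³/s
w_8 = (7.37 − 5.62)/2 = 0.875 m; q_8 = 0.47 × 0.10 × 0.875 = 0.04113 m³/s
Q = Σ qᵢ = 1.560 m³/s

1.56 m³/s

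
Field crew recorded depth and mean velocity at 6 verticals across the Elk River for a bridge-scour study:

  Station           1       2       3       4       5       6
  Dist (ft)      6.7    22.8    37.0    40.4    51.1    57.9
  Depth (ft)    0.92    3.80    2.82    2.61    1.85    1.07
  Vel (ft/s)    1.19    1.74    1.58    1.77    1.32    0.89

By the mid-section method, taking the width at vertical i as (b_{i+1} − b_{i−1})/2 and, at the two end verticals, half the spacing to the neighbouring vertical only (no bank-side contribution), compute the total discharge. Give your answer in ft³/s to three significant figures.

205 ft³/s

w_1 = (22.8 − 6.7)/2 = 8.05 ft; q_1 = 1.19 × 0.92 × 8.05 = 8.813 ft³/s
w_2 = (37.0 − 6.7)/2 = 15.15 ft; q_2 = 1.74 × 3.80 × 15.15 = 100.2 ft³/s
w_3 = (40.4 − 22.8)/2 = 8.8 ft; q_3 = 1.58 × 2.82 × 8.8 = 39.21 ft³/s
w_4 = (51.1 − 37.0)/2 = 7.05 ft; q_4 = 1.77 × 2.61 × 7.05 = 32.57 ft³/s
w_5 = (57.9 − 40.4)/2 = 8.75 ft; q_5 = 1.32 × 1.85 × 8.75 = 21.37 ft³/s
w_6 = (57.9 − 51.1)/2 = 3.4 ft; q_6 = 0.89 × 1.07 × 3.4 = 3.238 ft³/s
Q = Σ qᵢ = 205.4 ft³/s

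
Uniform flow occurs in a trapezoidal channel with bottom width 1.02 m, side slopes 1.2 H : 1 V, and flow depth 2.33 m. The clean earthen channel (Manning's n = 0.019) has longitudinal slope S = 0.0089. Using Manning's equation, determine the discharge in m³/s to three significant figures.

46.2 m³/s

A = (b + z·y)·y = (1.02 + 1.2×2.33)×2.33 = 8.891 m²
P = b + 2y√(1+z²) = 1.02 + 2×2.33×√(1+1.2²) = 8.299 m
R = A/P = 8.891/8.299 = 1.071 m
Q = (1/n)·A·R^(2/3)·S^(1/2) = (1/0.019) × 8.891 × 1.071^(2/3) × 0.0089^(1/2) = 46.22 m³/s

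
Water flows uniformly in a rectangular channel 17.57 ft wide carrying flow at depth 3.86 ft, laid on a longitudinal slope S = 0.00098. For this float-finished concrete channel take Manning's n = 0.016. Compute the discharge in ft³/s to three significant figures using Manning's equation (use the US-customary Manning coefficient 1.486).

A = b·y = 17.57 × 3.86 = 67.82 ft²
P = b + 2y = 17.57 + 2×3.86 = 25.29 ft
R = A/P = 67.82/25.29 = 2.682 ft
Q = (1.486/n)·A·R^(2/3)·S^(1/2) = (1.486/0.016) × 67.82 × 2.682^(2/3) × 0.00098^(1/2) = 380.6 ft³/s

381 ft³/s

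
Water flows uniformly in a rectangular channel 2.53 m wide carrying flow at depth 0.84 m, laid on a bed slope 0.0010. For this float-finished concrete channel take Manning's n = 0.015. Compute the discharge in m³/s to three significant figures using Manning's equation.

2.84 m³/s

A = b·y = 2.53 × 0.84 = 2.125 m²
P = b + 2y = 2.53 + 2×0.84 = 4.210 m
R = A/P = 2.125/4.210 = 0.5048 m
Q = (1/n)·A·R^(2/3)·S^(1/2) = (1/0.015) × 2.125 × 0.5048^(2/3) × 0.0010^(1/2) = 2.840 m³/s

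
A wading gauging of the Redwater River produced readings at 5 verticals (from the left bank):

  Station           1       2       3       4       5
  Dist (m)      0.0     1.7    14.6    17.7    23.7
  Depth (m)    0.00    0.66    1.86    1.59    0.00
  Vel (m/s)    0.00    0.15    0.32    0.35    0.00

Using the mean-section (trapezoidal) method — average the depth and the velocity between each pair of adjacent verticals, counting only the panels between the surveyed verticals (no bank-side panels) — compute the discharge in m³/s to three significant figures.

Panel 1-2: Δb = 1.7 m, d̄ = (0.00+0.66)/2 = 0.33, v̄ = (0.00+0.15)/2 = 0.075 → q = 1.7×0.33×0.075 = 0.04208 m³/s
Panel 2-3: Δb = 12.9 m, d̄ = (0.66+1.86)/2 = 1.26, v̄ = (0.15+0.32)/2 = 0.235 → q = 12.9×1.26×0.235 = 3.820 m³/s
Panel 3-4: Δb = 3.1 m, d̄ = (1.86+1.59)/2 = 1.725, v̄ = (0.32+0.35)/2 = 0.335 → q = 3.1×1.725×0.335 = 1.791 m³/s
Panel 4-5: Δb = 6 m, d̄ = (1.59+0.00)/2 = 0.795, v̄ = (0.35+0.00)/2 = 0.175 → q = 6×0.795×0.175 = 0.8348 m³/s
Q = Σ q = 6.488 m³/s

6.49 m³/s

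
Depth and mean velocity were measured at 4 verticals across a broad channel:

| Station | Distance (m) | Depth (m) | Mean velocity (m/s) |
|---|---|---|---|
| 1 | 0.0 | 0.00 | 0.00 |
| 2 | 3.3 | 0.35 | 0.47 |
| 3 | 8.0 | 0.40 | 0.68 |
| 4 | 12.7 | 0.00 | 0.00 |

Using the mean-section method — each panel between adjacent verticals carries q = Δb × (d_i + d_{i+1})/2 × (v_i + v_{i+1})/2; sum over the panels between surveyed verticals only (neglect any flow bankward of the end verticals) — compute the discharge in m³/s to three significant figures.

1.47 m³/s

Panel 1-2: Δb = 3.3 m, d̄ = (0.00+0.35)/2 = 0.175, v̄ = (0.00+0.47)/2 = 0.235 → q = 3.3×0.175×0.235 = 0.1357 m³/s
Panel 2-3: Δb = 4.7 m, d̄ = (0.35+0.40)/2 = 0.375, v̄ = (0.47+0.68)/2 = 0.575 → q = 4.7×0.375×0.575 = 1.013 m³/s
Panel 3-4: Δb = 4.7 m, d̄ = (0.40+0.00)/2 = 0.2, v̄ = (0.68+0.00)/2 = 0.34 → q = 4.7×0.2×0.34 = 0.3196 m³/s
Q = Σ q = 1.469 m³/s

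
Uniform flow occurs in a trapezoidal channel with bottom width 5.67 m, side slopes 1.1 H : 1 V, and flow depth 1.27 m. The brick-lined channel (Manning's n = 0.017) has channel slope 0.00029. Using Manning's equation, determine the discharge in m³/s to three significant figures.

8.69 m³/s

A = (b + z·y)·y = (5.67 + 1.1×1.27)×1.27 = 8.975 m²
P = b + 2y√(1+z²) = 5.67 + 2×1.27×√(1+1.1²) = 9.446 m
R = A/P = 8.975/9.446 = 0.9501 m
Q = (1/n)·A·R^(2/3)·S^(1/2) = (1/0.017) × 8.975 × 0.9501^(2/3) × 0.00029^(1/2) = 8.689 m³/s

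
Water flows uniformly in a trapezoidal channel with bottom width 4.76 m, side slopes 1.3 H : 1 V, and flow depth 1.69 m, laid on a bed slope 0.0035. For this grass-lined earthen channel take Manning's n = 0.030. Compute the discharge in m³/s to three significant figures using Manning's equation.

25.3 m³/s

A = (b + z·y)·y = (4.76 + 1.3×1.69)×1.69 = 11.76 m²
P = b + 2y√(1+z²) = 4.76 + 2×1.69×√(1+1.3²) = 10.30 m
R = A/P = 11.76/10.30 = 1.141 m
Q = (1/n)·A·R^(2/3)·S^(1/2) = (1/0.030) × 11.76 × 1.141^(2/3) × 0.0035^(1/2) = 25.32 m³/s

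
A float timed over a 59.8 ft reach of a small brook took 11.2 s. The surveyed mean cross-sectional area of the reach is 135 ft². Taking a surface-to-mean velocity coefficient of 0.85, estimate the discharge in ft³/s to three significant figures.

v_surface = L / t̄ = 59.8 / 11.2 = 5.339 ft/s
v_mean = 0.85 × 5.339 = 4.538 ft/s
Q = A × v_mean = 135 × 4.538 = 612.7 ft³/s

613 ft³/s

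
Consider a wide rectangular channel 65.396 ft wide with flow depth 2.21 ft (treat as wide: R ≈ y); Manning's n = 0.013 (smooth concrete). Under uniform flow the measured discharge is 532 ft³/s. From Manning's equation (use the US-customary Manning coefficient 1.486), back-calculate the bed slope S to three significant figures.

A = b·y = 65.396 × 2.21 = 144.5 ft²
Wide channel: R ≈ y = 2.21 ft
S = (Q·n / (1.486·A·R^(2/3)))² = (532×0.013 / (1.486×144.5×1.697))² = 0.0003602

0.000360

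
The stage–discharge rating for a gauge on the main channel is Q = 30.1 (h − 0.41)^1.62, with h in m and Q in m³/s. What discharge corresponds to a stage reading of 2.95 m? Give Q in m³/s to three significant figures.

Q = 30.1 × (2.95 − 0.41)^1.62 = 30.1 × 2.54^1.62 = 136.3 m³/s

136 m³/s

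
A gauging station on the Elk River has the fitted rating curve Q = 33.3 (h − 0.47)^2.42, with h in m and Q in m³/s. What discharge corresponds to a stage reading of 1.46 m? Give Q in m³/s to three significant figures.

Q = 33.3 × (1.46 − 0.47)^2.42 = 33.3 × 0.99^2.42 = 32.50 m³/s

32.5 m³/s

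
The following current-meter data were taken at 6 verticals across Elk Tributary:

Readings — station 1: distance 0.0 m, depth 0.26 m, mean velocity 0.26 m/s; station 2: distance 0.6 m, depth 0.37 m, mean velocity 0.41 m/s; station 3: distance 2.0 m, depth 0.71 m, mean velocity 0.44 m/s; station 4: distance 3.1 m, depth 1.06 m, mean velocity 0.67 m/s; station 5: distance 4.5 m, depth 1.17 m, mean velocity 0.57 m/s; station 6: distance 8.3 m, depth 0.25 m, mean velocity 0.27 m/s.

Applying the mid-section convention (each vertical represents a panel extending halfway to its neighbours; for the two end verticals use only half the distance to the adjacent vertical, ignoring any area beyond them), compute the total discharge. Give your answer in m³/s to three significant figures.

w_1 = (0.6 − 0.0)/2 = 0.3 m; q_1 = 0.26 × 0.26 × 0.3 = 0.02028 m³/s
w_2 = (2.0 − 0.0)/2 = 1 m; q_2 = 0.41 × 0.37 × 1 = 0.1517 m³/s
w_3 = (3.1 − 0.6)/2 = 1.25 m; q_3 = 0.44 × 0.71 × 1.25 = 0.3905 m³/s
w_4 = (4.5 − 2.0)/2 = 1.25 m; q_4 = 0.67 × 1.06 × 1.25 = 0.8878 m³/s
w_5 = (8.3 − 3.1)/2 = 2.6 m; q_5 = 0.57 × 1.17 × 2.6 = 1.734 m³/s
w_6 = (8.3 − 4.5)/2 = 1.9 m; q_6 = 0.27 × 0.25 × 1.9 = 0.1283 m³/s
Q = Σ qᵢ = 3.312 m³/s

3.31 m³/s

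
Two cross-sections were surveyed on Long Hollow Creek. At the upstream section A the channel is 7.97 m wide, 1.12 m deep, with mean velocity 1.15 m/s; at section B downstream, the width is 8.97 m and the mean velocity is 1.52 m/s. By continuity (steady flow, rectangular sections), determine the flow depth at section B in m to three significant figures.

0.753 m

Q = A₁V₁ = (7.97×1.12) × 1.15 = 10.27 m³/s
d₂ = Q/(b₂ V₂) = 10.27/(8.97×1.52) = 0.7529 m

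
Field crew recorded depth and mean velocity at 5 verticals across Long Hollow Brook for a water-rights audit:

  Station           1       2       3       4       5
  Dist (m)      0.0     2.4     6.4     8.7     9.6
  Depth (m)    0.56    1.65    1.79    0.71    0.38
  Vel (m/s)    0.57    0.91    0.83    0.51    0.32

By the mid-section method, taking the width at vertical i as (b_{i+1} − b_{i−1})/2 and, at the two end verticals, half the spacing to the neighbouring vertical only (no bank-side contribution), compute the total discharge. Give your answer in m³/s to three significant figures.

10.5 m³/s

w_1 = (2.4 − 0.0)/2 = 1.2 m; q_1 = 0.57 × 0.56 × 1.2 = 0.3830 m³/s
w_2 = (6.4 − 0.0)/2 = 3.2 m; q_2 = 0.91 × 1.65 × 3.2 = 4.805 m³/s
w_3 = (8.7 − 2.4)/2 = 3.15 m; q_3 = 0.83 × 1.79 × 3.15 = 4.680 m³/s
w_4 = (9.6 − 6.4)/2 = 1.6 m; q_4 = 0.51 × 0.71 × 1.6 = 0.5794 m³/s
w_5 = (9.6 − 8.7)/2 = 0.45 m; q_5 = 0.32 × 0.38 × 0.45 = 0.05472 m³/s
Q = Σ qᵢ = 10.50 m³/s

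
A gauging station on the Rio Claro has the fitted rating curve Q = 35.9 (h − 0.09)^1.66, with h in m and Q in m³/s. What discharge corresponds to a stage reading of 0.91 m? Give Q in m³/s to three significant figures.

Q = 35.9 × (0.91 − 0.09)^1.66 = 35.9 × 0.82^1.66 = 25.82 m³/s

25.8 m³/s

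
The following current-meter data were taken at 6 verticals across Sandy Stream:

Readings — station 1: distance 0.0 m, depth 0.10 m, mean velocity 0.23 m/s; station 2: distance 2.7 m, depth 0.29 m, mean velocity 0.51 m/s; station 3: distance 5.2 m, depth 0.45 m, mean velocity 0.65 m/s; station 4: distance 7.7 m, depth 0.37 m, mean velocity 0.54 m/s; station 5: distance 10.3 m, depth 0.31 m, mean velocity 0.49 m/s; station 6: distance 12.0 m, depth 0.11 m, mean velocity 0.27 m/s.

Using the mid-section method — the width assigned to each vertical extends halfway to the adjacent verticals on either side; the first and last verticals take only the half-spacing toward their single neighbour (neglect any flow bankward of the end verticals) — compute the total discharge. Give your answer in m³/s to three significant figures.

w_1 = (2.7 − 0.0)/2 = 1.35 m; q_1 = 0.23 × 0.10 × 1.35 = 0.03105 m³/s
w_2 = (5.2 − 0.0)/2 = 2.6 m; q_2 = 0.51 × 0.29 × 2.6 = 0.3845 m³/s
w_3 = (7.7 − 2.7)/2 = 2.5 m; q_3 = 0.65 × 0.45 × 2.5 = 0.7313 m³/s
w_4 = (10.3 − 5.2)/2 = 2.55 m; q_4 = 0.54 × 0.37 × 2.55 = 0.5095 m³/s
w_5 = (12.0 − 7.7)/2 = 2.15 m; q_5 = 0.49 × 0.31 × 2.15 = 0.3266 m³/s
w_6 = (12.0 − 10.3)/2 = 0.85 m; q_6 = 0.27 × 0.11 × 0.85 = 0.02525 m³/s
Q = Σ qᵢ = 2.008 m³/s

2.01 m³/s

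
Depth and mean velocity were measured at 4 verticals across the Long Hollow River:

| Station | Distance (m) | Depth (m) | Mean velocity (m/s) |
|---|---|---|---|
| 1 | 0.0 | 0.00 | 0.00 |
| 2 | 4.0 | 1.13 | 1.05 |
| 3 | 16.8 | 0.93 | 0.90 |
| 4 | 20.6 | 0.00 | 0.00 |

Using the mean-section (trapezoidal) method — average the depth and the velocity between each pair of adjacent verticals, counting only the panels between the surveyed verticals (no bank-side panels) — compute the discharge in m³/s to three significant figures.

Panel 1-2: Δb = 4 m, d̄ = (0.00+1.13)/2 = 0.565, v̄ = (0.00+1.05)/2 = 0.525 → q = 4×0.565×0.525 = 1.187 m³/s
Panel 2-3: Δb = 12.8 m, d̄ = (1.13+0.93)/2 = 1.03, v̄ = (1.05+0.90)/2 = 0.975 → q = 12.8×1.03×0.975 = 12.85 m³/s
Panel 3-4: Δb = 3.8 m, d̄ = (0.93+0.00)/2 = 0.465, v̄ = (0.90+0.00)/2 = 0.45 → q = 3.8×0.465×0.45 = 0.7952 m³/s
Q = Σ q = 14.84 m³/s

14.8 m³/s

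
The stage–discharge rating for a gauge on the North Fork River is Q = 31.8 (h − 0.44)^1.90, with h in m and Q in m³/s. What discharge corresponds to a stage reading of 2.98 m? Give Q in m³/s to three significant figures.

Q = 31.8 × (2.98 − 0.44)^1.90 = 31.8 × 2.54^1.90 = 186.9 m³/s

187 m³/s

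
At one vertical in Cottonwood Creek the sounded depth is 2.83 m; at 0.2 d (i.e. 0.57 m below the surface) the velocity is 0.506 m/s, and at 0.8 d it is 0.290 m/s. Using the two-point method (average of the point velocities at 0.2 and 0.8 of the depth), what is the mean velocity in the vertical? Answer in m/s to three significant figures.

0.398 m/s

v̄ = (0.506 + 0.290) / 2 = 0.3980 m/s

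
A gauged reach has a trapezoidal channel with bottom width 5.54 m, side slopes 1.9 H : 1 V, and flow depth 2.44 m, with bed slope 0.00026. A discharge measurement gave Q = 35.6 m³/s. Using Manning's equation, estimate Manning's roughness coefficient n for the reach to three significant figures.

A = (b + z·y)·y = (5.54 + 1.9×2.44)×2.44 = 24.83 m²
P = b + 2y√(1+z²) = 5.54 + 2×2.44×√(1+1.9²) = 16.02 m
R = A/P = 24.83/16.02 = 1.550 m
n = (1/Q)·A·R^(2/3)·S^(1/2) = (1/35.6) × 24.83 × 1.339 × 0.01612 = 0.01506

0.0151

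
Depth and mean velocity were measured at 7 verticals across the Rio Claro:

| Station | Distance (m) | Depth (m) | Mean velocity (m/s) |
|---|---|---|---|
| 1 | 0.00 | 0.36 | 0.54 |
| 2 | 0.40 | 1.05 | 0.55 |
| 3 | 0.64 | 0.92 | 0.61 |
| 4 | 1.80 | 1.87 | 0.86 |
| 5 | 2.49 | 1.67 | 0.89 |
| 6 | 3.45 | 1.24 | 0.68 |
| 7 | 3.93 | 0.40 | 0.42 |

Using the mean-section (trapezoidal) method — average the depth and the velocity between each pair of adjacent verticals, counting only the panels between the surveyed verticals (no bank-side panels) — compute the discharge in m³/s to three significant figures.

Panel 1-2: Δb = 0.4 m, d̄ = (0.36+1.05)/2 = 0.705, v̄ = (0.54+0.55)/2 = 0.545 → q = 0.4×0.705×0.545 = 0.1537 m³/s
Panel 2-3: Δb = 0.24 m, d̄ = (1.05+0.92)/2 = 0.985, v̄ = (0.55+0.61)/2 = 0.58 → q = 0.24×0.985×0.58 = 0.1371 m³/s
Panel 3-4: Δb = 1.16 m, d̄ = (0.92+1.87)/2 = 1.395, v̄ = (0.61+0.86)/2 = 0.735 → q = 1.16×1.395×0.735 = 1.189 m³/s
Panel 4-5: Δb = 0.69 m, d̄ = (1.87+1.67)/2 = 1.77, v̄ = (0.86+0.89)/2 = 0.875 → q = 0.69×1.77×0.875 = 1.069 m³/s
Panel 5-6: Δb = 0.96 m, d̄ = (1.67+1.24)/2 = 1.455, v̄ = (0.89+0.68)/2 = 0.785 → q = 0.96×1.455×0.785 = 1.096 m³/s
Panel 6-7: Δb = 0.48 m, d̄ = (1.24+0.40)/2 = 0.82, v̄ = (0.68+0.42)/2 = 0.55 → q = 0.48×0.82×0.55 = 0.2165 m³/s
Q = Σ q = 3.862 m³/s

3.86 m³/s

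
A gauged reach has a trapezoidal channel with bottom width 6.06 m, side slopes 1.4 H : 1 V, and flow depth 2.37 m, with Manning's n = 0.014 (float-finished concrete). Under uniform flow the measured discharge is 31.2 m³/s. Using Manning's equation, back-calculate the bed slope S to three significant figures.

0.000213

A = (b + z·y)·y = (6.06 + 1.4×2.37)×2.37 = 22.23 m²
P = b + 2y√(1+z²) = 6.06 + 2×2.37×√(1+1.4²) = 14.22 m
R = A/P = 22.23/14.22 = 1.564 m
S = (Q·n / (1·A·R^(2/3)))² = (31.2×0.014 / (1×22.23×1.347))² = 0.0002128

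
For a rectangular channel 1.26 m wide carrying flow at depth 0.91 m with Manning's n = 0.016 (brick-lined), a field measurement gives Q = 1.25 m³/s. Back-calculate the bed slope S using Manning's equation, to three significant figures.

A = b·y = 1.26 × 0.91 = 1.147 m²
P = b + 2y = 1.26 + 2×0.91 = 3.080 m
R = A/P = 1.147/3.080 = 0.3723 m
S = (Q·n / (1·A·R^(2/3)))² = (1.25×0.016 / (1×1.147×0.5175))² = 0.001136

0.00114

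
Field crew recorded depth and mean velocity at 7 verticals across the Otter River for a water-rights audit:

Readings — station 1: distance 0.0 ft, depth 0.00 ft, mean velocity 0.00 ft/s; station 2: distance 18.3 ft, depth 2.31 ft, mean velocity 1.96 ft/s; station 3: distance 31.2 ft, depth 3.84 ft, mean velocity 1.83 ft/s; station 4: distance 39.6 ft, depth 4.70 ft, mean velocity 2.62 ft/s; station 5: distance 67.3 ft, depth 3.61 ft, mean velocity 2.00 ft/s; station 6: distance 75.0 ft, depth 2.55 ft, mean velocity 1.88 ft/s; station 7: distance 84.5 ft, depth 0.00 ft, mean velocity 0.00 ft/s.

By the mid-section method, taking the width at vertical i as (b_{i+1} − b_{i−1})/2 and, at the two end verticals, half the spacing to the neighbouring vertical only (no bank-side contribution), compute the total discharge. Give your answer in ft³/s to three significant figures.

w_2 = (31.2 − 0.0)/2 = 15.6 ft; q_2 = 1.96 × 2.31 × 15.6 = 70.63 ft³/s
w_3 = (39.6 − 18.3)/2 = 10.65 ft; q_3 = 1.83 × 3.84 × 10.65 = 74.84 ft³/s
w_4 = (67.3 − 31.2)/2 = 18.05 ft; q_4 = 2.62 × 4.70 × 18.05 = 222.3 ft³/s
w_5 = (75.0 − 39.6)/2 = 17.7 ft; q_5 = 2.00 × 3.61 × 17.7 = 127.8 ft³/s
w_6 = (84.5 − 67.3)/2 = 8.6 ft; q_6 = 1.88 × 2.55 × 8.6 = 41.23 ft³/s
Stations 1, 7 contribute zero (depth or velocity is 0).
Q = Σ qᵢ = 536.8 ft³/s

537 ft³/s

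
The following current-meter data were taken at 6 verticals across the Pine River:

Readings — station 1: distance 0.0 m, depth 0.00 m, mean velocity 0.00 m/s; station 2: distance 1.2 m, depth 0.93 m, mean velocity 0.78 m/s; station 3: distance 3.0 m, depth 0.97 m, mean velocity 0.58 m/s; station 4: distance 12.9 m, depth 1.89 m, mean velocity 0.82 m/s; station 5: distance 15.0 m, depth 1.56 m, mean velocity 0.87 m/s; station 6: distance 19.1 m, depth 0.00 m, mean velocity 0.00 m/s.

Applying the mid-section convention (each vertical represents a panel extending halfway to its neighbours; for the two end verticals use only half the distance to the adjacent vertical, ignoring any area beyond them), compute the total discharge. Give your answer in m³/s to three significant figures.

17.9 m³/s

w_2 = (3.0 − 0.0)/2 = 1.5 m; q_2 = 0.78 × 0.93 × 1.5 = 1.088 m³/s
w_3 = (12.9 − 1.2)/2 = 5.85 m; q_3 = 0.58 × 0.97 × 5.85 = 3.291 m³/s
w_4 = (15.0 − 3.0)/2 = 6 m; q_4 = 0.82 × 1.89 × 6 = 9.299 m³/s
w_5 = (19.1 − 12.9)/2 = 3.1 m; q_5 = 0.87 × 1.56 × 3.1 = 4.207 m³/s
Stations 1, 6 contribute zero (depth or velocity is 0).
Q = Σ qᵢ = 17.89 m³/s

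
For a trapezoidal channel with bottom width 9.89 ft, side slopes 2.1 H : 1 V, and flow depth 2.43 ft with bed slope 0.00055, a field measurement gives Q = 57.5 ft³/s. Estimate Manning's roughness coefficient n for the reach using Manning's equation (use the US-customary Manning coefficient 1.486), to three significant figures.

0.0317

A = (b + z·y)·y = (9.89 + 2.1×2.43)×2.43 = 36.43 ft²
P = b + 2y√(1+z²) = 9.89 + 2×2.43×√(1+2.1²) = 21.19 ft
R = A/P = 36.43/21.19 = 1.719 ft
n = (1.486/Q)·A·R^(2/3)·S^(1/2) = (1.486/57.5) × 36.43 × 1.435 × 0.02345 = 0.03169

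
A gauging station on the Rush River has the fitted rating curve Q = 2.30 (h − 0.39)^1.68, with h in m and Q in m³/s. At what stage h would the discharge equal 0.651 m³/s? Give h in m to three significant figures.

h − h₀ = (Q/C)^(1/b) = (0.651/2.30)^(1/1.68) = 0.4718 m
h = 0.39 + 0.4718 = 0.8618 m

0.862 m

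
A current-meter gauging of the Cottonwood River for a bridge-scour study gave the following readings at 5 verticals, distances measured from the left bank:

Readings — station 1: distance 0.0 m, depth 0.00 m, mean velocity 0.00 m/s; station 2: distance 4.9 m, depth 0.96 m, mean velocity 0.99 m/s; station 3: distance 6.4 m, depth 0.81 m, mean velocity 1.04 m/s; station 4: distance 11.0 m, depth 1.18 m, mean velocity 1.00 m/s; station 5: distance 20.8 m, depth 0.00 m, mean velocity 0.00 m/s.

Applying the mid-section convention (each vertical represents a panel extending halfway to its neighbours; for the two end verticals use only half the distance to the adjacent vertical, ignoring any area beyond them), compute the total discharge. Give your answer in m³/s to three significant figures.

w_2 = (6.4 − 0.0)/2 = 3.2 m; q_2 = 0.99 × 0.96 × 3.2 = 3.041 m³/s
w_3 = (11.0 − 4.9)/2 = 3.05 m; q_3 = 1.04 × 0.81 × 3.05 = 2.569 m³/s
w_4 = (20.8 − 6.4)/2 = 7.2 m; q_4 = 1.00 × 1.18 × 7.2 = 8.496 m³/s
Stations 1, 5 contribute zero (depth or velocity is 0).
Q = Σ qᵢ = 14.11 m³/s

14.1 m³/s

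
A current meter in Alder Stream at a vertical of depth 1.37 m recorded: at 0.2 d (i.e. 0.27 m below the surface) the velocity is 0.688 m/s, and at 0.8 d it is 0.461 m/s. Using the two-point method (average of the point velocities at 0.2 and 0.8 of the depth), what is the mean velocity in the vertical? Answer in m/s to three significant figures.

0.575 m/s

v̄ = (0.688 + 0.461) / 2 = 0.5745 m/s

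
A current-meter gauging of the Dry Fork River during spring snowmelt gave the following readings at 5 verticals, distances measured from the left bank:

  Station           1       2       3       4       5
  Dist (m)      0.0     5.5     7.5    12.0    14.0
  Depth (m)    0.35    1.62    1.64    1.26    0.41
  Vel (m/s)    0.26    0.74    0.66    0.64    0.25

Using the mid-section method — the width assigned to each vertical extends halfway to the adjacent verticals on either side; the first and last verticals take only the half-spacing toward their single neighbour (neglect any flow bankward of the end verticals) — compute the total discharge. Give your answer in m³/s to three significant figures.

w_1 = (5.5 − 0.0)/2 = 2.75 m; q_1 = 0.26 × 0.35 × 2.75 = 0.2503 m³/s
w_2 = (7.5 − 0.0)/2 = 3.75 m; q_2 = 0.74 × 1.62 × 3.75 = 4.496 m³/s
w_3 = (12.0 − 5.5)/2 = 3.25 m; q_3 = 0.66 × 1.64 × 3.25 = 3.518 m³/s
w_4 = (14.0 − 7.5)/2 = 3.25 m; q_4 = 0.64 × 1.26 × 3.25 = 2.621 m³/s
w_5 = (14.0 − 12.0)/2 = 1 m; q_5 = 0.25 × 0.41 × 1 = 0.1025 m³/s
Q = Σ qᵢ = 10.99 m³/s

11.0 m³/s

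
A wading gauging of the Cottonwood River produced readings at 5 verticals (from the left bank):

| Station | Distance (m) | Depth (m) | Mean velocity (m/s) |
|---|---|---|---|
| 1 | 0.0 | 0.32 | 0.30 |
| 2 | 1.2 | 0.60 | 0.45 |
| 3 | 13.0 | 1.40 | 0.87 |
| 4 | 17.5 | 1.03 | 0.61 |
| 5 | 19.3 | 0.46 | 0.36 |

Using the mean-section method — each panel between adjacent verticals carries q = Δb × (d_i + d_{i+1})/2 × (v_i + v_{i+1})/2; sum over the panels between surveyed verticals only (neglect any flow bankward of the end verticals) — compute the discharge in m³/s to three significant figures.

Panel 1-2: Δb = 1.2 m, d̄ = (0.32+0.60)/2 = 0.46, v̄ = (0.30+0.45)/2 = 0.375 → q = 1.2×0.46×0.375 = 0.2070 m³/s
Panel 2-3: Δb = 11.8 m, d̄ = (0.60+1.40)/2 = 1, v̄ = (0.45+0.87)/2 = 0.66 → q = 11.8×1×0.66 = 7.788 m³/s
Panel 3-4: Δb = 4.5 m, d̄ = (1.40+1.03)/2 = 1.215, v̄ = (0.87+0.61)/2 = 0.74 → q = 4.5×1.215×0.74 = 4.046 m³/s
Panel 4-5: Δb = 1.8 m, d̄ = (1.03+0.46)/2 = 0.745, v̄ = (0.61+0.36)/2 = 0.485 → q = 1.8×0.745×0.485 = 0.6504 m³/s
Q = Σ q = 12.69 m³/s

12.7 m³/s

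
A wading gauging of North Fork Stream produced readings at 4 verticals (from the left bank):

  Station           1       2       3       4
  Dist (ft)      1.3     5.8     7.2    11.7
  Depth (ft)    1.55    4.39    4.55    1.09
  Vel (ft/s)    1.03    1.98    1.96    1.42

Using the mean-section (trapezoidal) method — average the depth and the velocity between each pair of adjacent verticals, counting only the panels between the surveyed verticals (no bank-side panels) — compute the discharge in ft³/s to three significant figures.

53.9 ft³/s

Panel 1-2: Δb = 4.5 ft, d̄ = (1.55+4.39)/2 = 2.97, v̄ = (1.03+1.98)/2 = 1.505 → q = 4.5×2.97×1.505 = 20.11 ft³/s
Panel 2-3: Δb = 1.4 ft, d̄ = (4.39+4.55)/2 = 4.47, v̄ = (1.98+1.96)/2 = 1.97 → q = 1.4×4.47×1.97 = 12.33 ft³/s
Panel 3-4: Δb = 4.5 ft, d̄ = (4.55+1.09)/2 = 2.82, v̄ = (1.96+1.42)/2 = 1.69 → q = 4.5×2.82×1.69 = 21.45 ft³/s
Q = Σ q = 53.89 ft³/s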